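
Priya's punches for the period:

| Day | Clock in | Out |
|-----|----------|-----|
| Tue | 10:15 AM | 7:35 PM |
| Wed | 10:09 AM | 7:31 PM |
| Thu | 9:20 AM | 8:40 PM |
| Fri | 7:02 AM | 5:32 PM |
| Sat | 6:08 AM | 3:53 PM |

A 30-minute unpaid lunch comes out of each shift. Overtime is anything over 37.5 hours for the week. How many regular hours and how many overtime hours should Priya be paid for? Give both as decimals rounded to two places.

Tue: 10:15 AM–7:35 PM = 9 h 20 min; less 30 min break → 8 h 50 min
Wed: 10:09 AM–7:31 PM = 9 h 22 min; less 30 min break → 8 h 52 min
Thu: 9:20 AM–8:40 PM = 11 h 20 min; less 30 min break → 10 h 50 min
Fri: 7:02 AM–5:32 PM = 10 h 30 min; less 30 min break → 10 h 0 min
Sat: 6:08 AM–3:53 PM = 9 h 45 min; less 30 min break → 9 h 15 min
Total worked: 47 h 47 min = 47.78 h.
Threshold 37.5 h → overtime 10 h 17 min, regular 37 h 30 min.

Regular 37.50 hours, overtime 10.28 hours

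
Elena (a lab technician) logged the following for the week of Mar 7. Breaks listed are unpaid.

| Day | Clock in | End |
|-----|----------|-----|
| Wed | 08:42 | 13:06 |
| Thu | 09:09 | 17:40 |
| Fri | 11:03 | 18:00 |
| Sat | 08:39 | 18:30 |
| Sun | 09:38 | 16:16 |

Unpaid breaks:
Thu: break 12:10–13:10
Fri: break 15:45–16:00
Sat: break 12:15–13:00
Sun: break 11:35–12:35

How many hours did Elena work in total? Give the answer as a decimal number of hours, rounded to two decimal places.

Wed: 08:42–13:06 = 4 h 24 min
Thu: 09:09–17:40 = 8 h 31 min; less 60 min break → 7 h 31 min
Fri: 11:03–18:00 = 6 h 57 min; less 15 min break → 6 h 42 min
Sat: 08:39–18:30 = 9 h 51 min; less 45 min break → 9 h 6 min
Sun: 09:38–16:16 = 6 h 38 min; less 60 min break → 5 h 38 min
Total: 4 h 24 min + 7 h 31 min + 6 h 42 min + 9 h 6 min + 5 h 38 min = 33 h 21 min.

33.35 hours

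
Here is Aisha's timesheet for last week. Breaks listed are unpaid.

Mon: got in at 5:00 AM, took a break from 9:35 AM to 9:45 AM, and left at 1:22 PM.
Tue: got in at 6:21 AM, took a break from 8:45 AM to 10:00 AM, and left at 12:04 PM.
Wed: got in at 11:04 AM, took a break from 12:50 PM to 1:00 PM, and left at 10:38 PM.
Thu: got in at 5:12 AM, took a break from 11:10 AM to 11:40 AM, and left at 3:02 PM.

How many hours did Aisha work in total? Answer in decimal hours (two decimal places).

33.40 hours

Mon: 5:00 AM–1:22 PM = 8 h 22 min; less 10 min break → 8 h 12 min
Tue: 6:21 AM–12:04 PM = 5 h 43 min; less 75 min break → 4 h 28 min
Wed: 11:04 AM–10:38 PM = 11 h 34 min; less 10 min break → 11 h 24 min
Thu: 5:12 AM–3:02 PM = 9 h 50 min; less 30 min break → 9 h 20 min
Total: 8 h 12 min + 4 h 28 min + 11 h 24 min + 9 h 20 min = 33 h 24 min.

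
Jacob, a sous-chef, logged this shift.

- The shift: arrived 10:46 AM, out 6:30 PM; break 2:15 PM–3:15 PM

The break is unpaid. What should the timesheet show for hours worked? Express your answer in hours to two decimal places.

The shift: 10:46 AM–6:30 PM = 7 h 44 min; less 60 min break → 6 h 44 min

6.73 hours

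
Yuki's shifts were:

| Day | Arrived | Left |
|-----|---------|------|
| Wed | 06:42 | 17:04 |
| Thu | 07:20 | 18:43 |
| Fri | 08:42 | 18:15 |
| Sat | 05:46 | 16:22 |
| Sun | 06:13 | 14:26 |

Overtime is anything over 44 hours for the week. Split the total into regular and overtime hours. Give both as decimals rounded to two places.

Regular 44.00 hours, overtime 6.12 hours

Wed: 06:42–17:04 = 10 h 22 min
Thu: 07:20–18:43 = 11 h 23 min
Fri: 08:42–18:15 = 9 h 33 min
Sat: 05:46–16:22 = 10 h 36 min
Sun: 06:13–14:26 = 8 h 13 min
Total worked: 50 h 7 min = 50.12 h.
Threshold 44 h → overtime 6 h 7 min, regular 44 h 0 min.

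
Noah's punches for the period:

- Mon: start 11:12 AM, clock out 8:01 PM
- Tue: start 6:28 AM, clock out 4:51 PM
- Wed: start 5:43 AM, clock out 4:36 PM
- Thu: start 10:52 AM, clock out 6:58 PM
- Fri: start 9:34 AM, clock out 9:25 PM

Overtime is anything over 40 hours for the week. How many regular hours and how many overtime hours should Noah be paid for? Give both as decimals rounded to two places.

Mon: 11:12 AM–8:01 PM = 8 h 49 min
Tue: 6:28 AM–4:51 PM = 10 h 23 min
Wed: 5:43 AM–4:36 PM = 10 h 53 min
Thu: 10:52 AM–6:58 PM = 8 h 6 min
Fri: 9:34 AM–9:25 PM = 11 h 51 min
Total worked: 50 h 2 min = 50.03 h.
Threshold 40 h → overtime 10 h 2 min, regular 40 h 0 min.

Regular 40.00 hours, overtime 10.03 hours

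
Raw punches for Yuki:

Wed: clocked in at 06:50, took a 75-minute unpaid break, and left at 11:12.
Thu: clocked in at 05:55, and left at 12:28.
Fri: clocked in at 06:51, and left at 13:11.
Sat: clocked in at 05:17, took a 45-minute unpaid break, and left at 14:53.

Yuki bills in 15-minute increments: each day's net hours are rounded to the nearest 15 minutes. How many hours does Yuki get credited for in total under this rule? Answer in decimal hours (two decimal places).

Wed: 06:50–11:12 = 4 h 22 min − 75 min = 3 h 7 min → rounds to 3 h 0 min
Thu: 05:55–12:28 = 6 h 33 min → rounds to 6 h 30 min
Fri: 06:51–13:11 = 6 h 20 min → rounds to 6 h 15 min
Sat: 05:17–14:53 = 9 h 36 min − 45 min = 8 h 51 min → rounds to 8 h 45 min
Total credited: 24 h 30 min.

24.50 hours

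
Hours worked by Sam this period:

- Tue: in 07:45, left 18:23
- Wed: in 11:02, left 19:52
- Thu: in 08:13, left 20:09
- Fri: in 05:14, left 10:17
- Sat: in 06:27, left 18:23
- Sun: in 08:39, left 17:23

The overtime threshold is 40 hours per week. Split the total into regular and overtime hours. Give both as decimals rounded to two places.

Regular 40.00 hours, overtime 17.12 hours

Tue: 07:45–18:23 = 10 h 38 min
Wed: 11:02–19:52 = 8 h 50 min
Thu: 08:13–20:09 = 11 h 56 min
Fri: 05:14–10:17 = 5 h 3 min
Sat: 06:27–18:23 = 11 h 56 min
Sun: 08:39–17:23 = 8 h 44 min
Total worked: 57 h 7 min = 57.12 h.
Threshold 40 h → overtime 17 h 7 min, regular 40 h 0 min.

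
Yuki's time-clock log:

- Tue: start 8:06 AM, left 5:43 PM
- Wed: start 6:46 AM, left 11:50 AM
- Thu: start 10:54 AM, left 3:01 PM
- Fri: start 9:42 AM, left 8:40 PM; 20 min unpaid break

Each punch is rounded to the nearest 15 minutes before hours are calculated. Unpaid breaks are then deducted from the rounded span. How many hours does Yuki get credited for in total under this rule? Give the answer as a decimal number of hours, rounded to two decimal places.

Tue: in 8:06 AM→8:00 AM, out 5:43 PM→5:45 PM; 9 h 45 min
Wed: in 6:46 AM→6:45 AM, out 11:50 AM→11:45 AM; 5 h 0 min
Thu: in 10:54 AM→11:00 AM, out 3:01 PM→3:00 PM; 4 h 0 min
Fri: in 9:42 AM→9:45 AM, out 8:40 PM→8:45 PM; 11 h 0 min − 20 min = 10 h 40 min
Total credited: 29 h 25 min.

29.42 hours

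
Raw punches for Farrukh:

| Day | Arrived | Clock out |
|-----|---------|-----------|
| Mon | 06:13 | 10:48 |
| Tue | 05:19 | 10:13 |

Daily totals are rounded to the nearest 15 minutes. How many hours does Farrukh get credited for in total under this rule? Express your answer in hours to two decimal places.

Mon: 06:13–10:48 = 4 h 35 min → rounds to 4 h 30 min
Tue: 05:19–10:13 = 4 h 54 min → rounds to 5 h 0 min
Total credited: 9 h 30 min.

9.50 hours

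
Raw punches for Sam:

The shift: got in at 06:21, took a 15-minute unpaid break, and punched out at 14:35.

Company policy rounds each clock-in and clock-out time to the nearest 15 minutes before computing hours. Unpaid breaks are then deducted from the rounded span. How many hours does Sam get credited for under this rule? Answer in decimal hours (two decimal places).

The shift: in 06:21→06:15, out 14:35→14:30; 8 h 15 min − 15 min = 8 h 0 min

8.00 hours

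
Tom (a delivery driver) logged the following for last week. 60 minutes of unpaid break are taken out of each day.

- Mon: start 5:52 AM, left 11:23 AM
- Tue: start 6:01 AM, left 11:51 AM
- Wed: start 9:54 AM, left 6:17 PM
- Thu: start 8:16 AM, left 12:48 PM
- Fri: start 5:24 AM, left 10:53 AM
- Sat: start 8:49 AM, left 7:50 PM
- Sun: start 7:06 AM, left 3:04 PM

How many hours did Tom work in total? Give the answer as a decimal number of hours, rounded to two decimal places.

Mon: 5:52 AM–11:23 AM = 5 h 31 min; less 60 min break → 4 h 31 min
Tue: 6:01 AM–11:51 AM = 5 h 50 min; less 60 min break → 4 h 50 min
Wed: 9:54 AM–6:17 PM = 8 h 23 min; less 60 min break → 7 h 23 min
Thu: 8:16 AM–12:48 PM = 4 h 32 min; less 60 min break → 3 h 32 min
Fri: 5:24 AM–10:53 AM = 5 h 29 min; less 60 min break → 4 h 29 min
Sat: 8:49 AM–7:50 PM = 11 h 1 min; less 60 min break → 10 h 1 min
Sun: 7:06 AM–3:04 PM = 7 h 58 min; less 60 min break → 6 h 58 min
Total: 4 h 31 min + 4 h 50 min + 7 h 23 min + 3 h 32 min + 4 h 29 min + 10 h 1 min + 6 h 58 min = 41 h 44 min.

41.73 hours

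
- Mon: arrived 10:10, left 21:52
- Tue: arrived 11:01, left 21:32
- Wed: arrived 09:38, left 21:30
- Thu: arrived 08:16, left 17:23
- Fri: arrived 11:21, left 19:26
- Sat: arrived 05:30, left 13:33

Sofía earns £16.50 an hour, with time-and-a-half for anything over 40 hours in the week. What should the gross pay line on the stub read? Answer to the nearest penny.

£1138.50

Mon: 10:10–21:52 = 11 h 42 min
Tue: 11:01–21:32 = 10 h 31 min
Wed: 09:38–21:30 = 11 h 52 min
Thu: 08:16–17:23 = 9 h 7 min
Fri: 11:21–19:26 = 8 h 5 min
Sat: 05:30–13:33 = 8 h 3 min
Total worked: 59 h 20 min = 3560 min.
Regular 40 h 0 min = 2400 min at £16.50/h; overtime 19 h 20 min = 1160 min at £24.75/h.
Pay = (2400 × £16.50 + 1160 × £24.75) ÷ 60 = £1138.50.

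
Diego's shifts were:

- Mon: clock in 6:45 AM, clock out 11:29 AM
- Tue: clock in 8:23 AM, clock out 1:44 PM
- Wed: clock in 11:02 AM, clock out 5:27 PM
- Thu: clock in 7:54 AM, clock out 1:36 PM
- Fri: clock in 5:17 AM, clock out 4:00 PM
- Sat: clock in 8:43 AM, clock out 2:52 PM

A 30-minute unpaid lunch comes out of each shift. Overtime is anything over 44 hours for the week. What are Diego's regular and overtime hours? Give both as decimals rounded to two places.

Regular 36.07 hours, overtime 0.00 hours

Mon: 6:45 AM–11:29 AM = 4 h 44 min; less 30 min break → 4 h 14 min
Tue: 8:23 AM–1:44 PM = 5 h 21 min; less 30 min break → 4 h 51 min
Wed: 11:02 AM–5:27 PM = 6 h 25 min; less 30 min break → 5 h 55 min
Thu: 7:54 AM–1:36 PM = 5 h 42 min; less 30 min break → 5 h 12 min
Fri: 5:17 AM–4:00 PM = 10 h 43 min; less 30 min break → 10 h 13 min
Sat: 8:43 AM–2:52 PM = 6 h 9 min; less 30 min break → 5 h 39 min
Total worked: 36 h 4 min = 36.07 h.
Threshold 44 h → overtime 0 h 0 min, regular 36 h 4 min.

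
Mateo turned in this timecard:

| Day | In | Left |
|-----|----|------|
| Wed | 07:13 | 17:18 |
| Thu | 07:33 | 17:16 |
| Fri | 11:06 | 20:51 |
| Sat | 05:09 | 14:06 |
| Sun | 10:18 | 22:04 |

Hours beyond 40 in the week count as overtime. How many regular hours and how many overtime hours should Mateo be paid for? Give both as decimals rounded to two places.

Wed: 07:13–17:18 = 10 h 5 min
Thu: 07:33–17:16 = 9 h 43 min
Fri: 11:06–20:51 = 9 h 45 min
Sat: 05:09–14:06 = 8 h 57 min
Sun: 10:18–22:04 = 11 h 46 min
Total worked: 50 h 16 min = 50.27 h.
Threshold 40 h → overtime 10 h 16 min, regular 40 h 0 min.

Regular 40.00 hours, overtime 10.27 hours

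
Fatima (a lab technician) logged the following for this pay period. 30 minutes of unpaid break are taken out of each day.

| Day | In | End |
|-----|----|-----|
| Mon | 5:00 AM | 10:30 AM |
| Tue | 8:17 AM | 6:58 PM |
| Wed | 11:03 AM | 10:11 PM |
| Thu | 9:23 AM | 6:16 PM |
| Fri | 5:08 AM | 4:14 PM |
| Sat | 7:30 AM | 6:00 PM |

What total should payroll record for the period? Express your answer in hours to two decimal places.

Mon: 5:00 AM–10:30 AM = 5 h 30 min; less 30 min break → 5 h 0 min
Tue: 8:17 AM–6:58 PM = 10 h 41 min; less 30 min break → 10 h 11 min
Wed: 11:03 AM–10:11 PM = 11 h 8 min; less 30 min break → 10 h 38 min
Thu: 9:23 AM–6:16 PM = 8 h 53 min; less 30 min break → 8 h 23 min
Fri: 5:08 AM–4:14 PM = 11 h 6 min; less 30 min break → 10 h 36 min
Sat: 7:30 AM–6:00 PM = 10 h 30 min; less 30 min break → 10 h 0 min
Total: 5 h 0 min + 10 h 11 min + 10 h 38 min + 8 h 23 min + 10 h 36 min + 10 h 0 min = 54 h 48 min.

54.80 hours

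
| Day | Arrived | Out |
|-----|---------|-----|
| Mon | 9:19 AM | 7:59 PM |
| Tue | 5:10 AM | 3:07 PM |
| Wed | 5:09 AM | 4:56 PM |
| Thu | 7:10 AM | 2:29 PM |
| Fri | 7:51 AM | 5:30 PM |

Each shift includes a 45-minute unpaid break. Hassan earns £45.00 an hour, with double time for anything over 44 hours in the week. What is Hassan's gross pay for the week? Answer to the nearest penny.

Mon: 9:19 AM–7:59 PM = 10 h 40 min; less 45 min break → 9 h 55 min
Tue: 5:10 AM–3:07 PM = 9 h 57 min; less 45 min break → 9 h 12 min
Wed: 5:09 AM–4:56 PM = 11 h 47 min; less 45 min break → 11 h 2 min
Thu: 7:10 AM–2:29 PM = 7 h 19 min; less 45 min break → 6 h 34 min
Fri: 7:51 AM–5:30 PM = 9 h 39 min; less 45 min break → 8 h 54 min
Total worked: 45 h 37 min = 2737 min.
Regular 44 h 0 min = 2640 min at £45.00/h; overtime 1 h 37 min = 97 min at £90.00/h.
Pay = (2640 × £45.00 + 97 × £90.00) ÷ 60 = £2125.50.

£2125.50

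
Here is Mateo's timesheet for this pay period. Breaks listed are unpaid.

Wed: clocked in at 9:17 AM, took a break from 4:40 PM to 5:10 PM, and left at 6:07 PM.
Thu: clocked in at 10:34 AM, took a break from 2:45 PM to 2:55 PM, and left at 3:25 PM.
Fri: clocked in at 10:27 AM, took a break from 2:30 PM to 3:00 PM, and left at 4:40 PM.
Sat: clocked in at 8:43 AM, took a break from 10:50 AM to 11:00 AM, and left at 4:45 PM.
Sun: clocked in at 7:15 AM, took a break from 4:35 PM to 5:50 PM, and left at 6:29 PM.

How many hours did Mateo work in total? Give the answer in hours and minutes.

36 h 35 min

Wed: 9:17 AM–6:07 PM = 8 h 50 min; less 30 min break → 8 h 20 min
Thu: 10:34 AM–3:25 PM = 4 h 51 min; less 10 min break → 4 h 41 min
Fri: 10:27 AM–4:40 PM = 6 h 13 min; less 30 min break → 5 h 43 min
Sat: 8:43 AM–4:45 PM = 8 h 2 min; less 10 min break → 7 h 52 min
Sun: 7:15 AM–6:29 PM = 11 h 14 min; less 75 min break → 9 h 59 min
Total: 8 h 20 min + 4 h 41 min + 5 h 43 min + 7 h 52 min + 9 h 59 min = 36 h 35 min.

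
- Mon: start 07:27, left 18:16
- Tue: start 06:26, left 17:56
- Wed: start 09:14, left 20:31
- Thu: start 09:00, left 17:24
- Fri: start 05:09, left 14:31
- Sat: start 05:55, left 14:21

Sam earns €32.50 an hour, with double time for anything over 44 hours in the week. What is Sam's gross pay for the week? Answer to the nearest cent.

€2457.00

Mon: 07:27–18:16 = 10 h 49 min
Tue: 06:26–17:56 = 11 h 30 min
Wed: 09:14–20:31 = 11 h 17 min
Thu: 09:00–17:24 = 8 h 24 min
Fri: 05:09–14:31 = 9 h 22 min
Sat: 05:55–14:21 = 8 h 26 min
Total worked: 59 h 48 min = 3588 min.
Regular 44 h 0 min = 2640 min at €32.50/h; overtime 15 h 48 min = 948 min at €65.00/h.
Pay = (2640 × €32.50 + 948 × €65.00) ÷ 60 = €2457.00.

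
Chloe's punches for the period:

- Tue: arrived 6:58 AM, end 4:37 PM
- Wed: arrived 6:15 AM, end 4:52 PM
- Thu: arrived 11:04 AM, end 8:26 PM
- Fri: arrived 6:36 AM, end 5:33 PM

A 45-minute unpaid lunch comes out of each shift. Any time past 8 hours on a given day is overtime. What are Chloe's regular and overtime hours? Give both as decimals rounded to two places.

Tue: 6:58 AM–4:37 PM = 9 h 39 min; less 45 min break → 8 h 54 min
Wed: 6:15 AM–4:52 PM = 10 h 37 min; less 45 min break → 9 h 52 min
Thu: 11:04 AM–8:26 PM = 9 h 22 min; less 45 min break → 8 h 37 min
Fri: 6:36 AM–5:33 PM = 10 h 57 min; less 45 min break → 10 h 12 min
Tue reg 8 h 0 min / OT 0 h 54 min; Wed reg 8 h 0 min / OT 1 h 52 min; Thu reg 8 h 0 min / OT 0 h 37 min; Fri reg 8 h 0 min / OT 2 h 12 min.
Totals: regular 32 h 0 min, overtime 5 h 35 min.

Regular 32.00 hours, overtime 5.58 hours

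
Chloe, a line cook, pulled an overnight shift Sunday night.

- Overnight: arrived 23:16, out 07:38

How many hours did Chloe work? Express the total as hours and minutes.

Overnight: 23:16 → midnight = 0 h 44 min; midnight → 07:38 = 7 h 38 min; span 8 h 22 min

8 h 22 min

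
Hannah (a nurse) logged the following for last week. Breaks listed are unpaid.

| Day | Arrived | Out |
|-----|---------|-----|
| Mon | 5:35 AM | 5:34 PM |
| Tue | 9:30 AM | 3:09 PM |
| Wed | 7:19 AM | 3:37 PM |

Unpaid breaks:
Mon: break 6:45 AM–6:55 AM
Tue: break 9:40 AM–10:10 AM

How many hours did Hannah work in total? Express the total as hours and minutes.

25 h 16 min

Mon: 5:35 AM–5:34 PM = 11 h 59 min; less 10 min break → 11 h 49 min
Tue: 9:30 AM–3:09 PM = 5 h 39 min; less 30 min break → 5 h 9 min
Wed: 7:19 AM–3:37 PM = 8 h 18 min
Total: 11 h 49 min + 5 h 9 min + 8 h 18 min = 25 h 16 min.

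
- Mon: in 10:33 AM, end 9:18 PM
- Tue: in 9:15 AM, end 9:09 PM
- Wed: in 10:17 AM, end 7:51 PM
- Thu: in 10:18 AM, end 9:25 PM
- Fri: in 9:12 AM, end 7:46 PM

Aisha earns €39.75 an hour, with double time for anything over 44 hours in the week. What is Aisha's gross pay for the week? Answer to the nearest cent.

Mon: 10:33 AM–9:18 PM = 10 h 45 min
Tue: 9:15 AM–9:09 PM = 11 h 54 min
Wed: 10:17 AM–7:51 PM = 9 h 34 min
Thu: 10:18 AM–9:25 PM = 11 h 7 min
Fri: 9:12 AM–7:46 PM = 10 h 34 min
Total worked: 53 h 54 min = 3234 min.
Regular 44 h 0 min = 2640 min at €39.75/h; overtime 9 h 54 min = 594 min at €79.50/h.
Pay = (2640 × €39.75 + 594 × €79.50) ÷ 60 = €2536.05.

€2536.05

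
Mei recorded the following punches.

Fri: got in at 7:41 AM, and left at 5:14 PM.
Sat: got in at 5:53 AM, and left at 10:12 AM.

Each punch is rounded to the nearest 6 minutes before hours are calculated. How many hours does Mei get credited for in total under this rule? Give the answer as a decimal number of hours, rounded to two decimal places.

Fri: in 7:41 AM→7:42 AM, out 5:14 PM→5:12 PM; 9 h 30 min
Sat: in 5:53 AM→5:54 AM, out 10:12 AM→10:12 AM; 4 h 18 min
Total credited: 13 h 48 min.

13.80 hours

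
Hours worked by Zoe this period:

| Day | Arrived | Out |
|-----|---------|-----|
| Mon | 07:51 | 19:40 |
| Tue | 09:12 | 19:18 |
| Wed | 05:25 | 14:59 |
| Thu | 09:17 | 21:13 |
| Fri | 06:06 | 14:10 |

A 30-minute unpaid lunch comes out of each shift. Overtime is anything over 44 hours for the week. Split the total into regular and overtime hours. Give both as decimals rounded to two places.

Mon: 07:51–19:40 = 11 h 49 min; less 30 min break → 11 h 19 min
Tue: 09:12–19:18 = 10 h 6 min; less 30 min break → 9 h 36 min
Wed: 05:25–14:59 = 9 h 34 min; less 30 min break → 9 h 4 min
Thu: 09:17–21:13 = 11 h 56 min; less 30 min break → 11 h 26 min
Fri: 06:06–14:10 = 8 h 4 min; less 30 min break → 7 h 34 min
Total worked: 48 h 59 min = 48.98 h.
Threshold 44 h → overtime 4 h 59 min, regular 44 h 0 min.

Regular 44.00 hours, overtime 4.98 hours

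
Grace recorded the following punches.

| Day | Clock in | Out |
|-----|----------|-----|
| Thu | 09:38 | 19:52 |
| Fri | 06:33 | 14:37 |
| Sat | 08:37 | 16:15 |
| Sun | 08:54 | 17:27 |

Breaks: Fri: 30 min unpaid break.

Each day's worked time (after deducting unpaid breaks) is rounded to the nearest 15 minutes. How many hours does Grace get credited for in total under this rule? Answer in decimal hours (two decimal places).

Thu: 09:38–19:52 = 10 h 14 min → rounds to 10 h 15 min
Fri: 06:33–14:37 = 8 h 4 min − 30 min = 7 h 34 min → rounds to 7 h 30 min
Sat: 08:37–16:15 = 7 h 38 min → rounds to 7 h 45 min
Sun: 08:54–17:27 = 8 h 33 min → rounds to 8 h 30 min
Total credited: 34 h 0 min.

34.00 hours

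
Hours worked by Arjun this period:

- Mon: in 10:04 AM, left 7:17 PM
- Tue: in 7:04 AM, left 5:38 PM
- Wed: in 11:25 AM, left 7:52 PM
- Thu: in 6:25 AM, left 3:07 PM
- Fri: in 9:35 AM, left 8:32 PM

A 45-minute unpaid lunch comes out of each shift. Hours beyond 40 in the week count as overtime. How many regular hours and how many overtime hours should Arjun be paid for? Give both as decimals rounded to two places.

Regular 40.00 hours, overtime 4.13 hours

Mon: 10:04 AM–7:17 PM = 9 h 13 min; less 45 min break → 8 h 28 min
Tue: 7:04 AM–5:38 PM = 10 h 34 min; less 45 min break → 9 h 49 min
Wed: 11:25 AM–7:52 PM = 8 h 27 min; less 45 min break → 7 h 42 min
Thu: 6:25 AM–3:07 PM = 8 h 42 min; less 45 min break → 7 h 57 min
Fri: 9:35 AM–8:32 PM = 10 h 57 min; less 45 min break → 10 h 12 min
Total worked: 44 h 8 min = 44.13 h.
Threshold 40 h → overtime 4 h 8 min, regular 40 h 0 min.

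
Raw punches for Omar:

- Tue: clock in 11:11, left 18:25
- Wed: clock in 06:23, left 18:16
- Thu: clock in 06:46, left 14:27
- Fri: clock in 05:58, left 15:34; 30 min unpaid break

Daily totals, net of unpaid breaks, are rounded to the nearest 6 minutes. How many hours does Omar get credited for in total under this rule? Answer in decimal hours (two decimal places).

35.90 hours

Tue: 11:11–18:25 = 7 h 14 min → rounds to 7 h 12 min
Wed: 06:23–18:16 = 11 h 53 min → rounds to 11 h 54 min
Thu: 06:46–14:27 = 7 h 41 min → rounds to 7 h 42 min
Fri: 05:58–15:34 = 9 h 36 min − 30 min = 9 h 6 min → rounds to 9 h 6 min
Total credited: 35 h 54 min.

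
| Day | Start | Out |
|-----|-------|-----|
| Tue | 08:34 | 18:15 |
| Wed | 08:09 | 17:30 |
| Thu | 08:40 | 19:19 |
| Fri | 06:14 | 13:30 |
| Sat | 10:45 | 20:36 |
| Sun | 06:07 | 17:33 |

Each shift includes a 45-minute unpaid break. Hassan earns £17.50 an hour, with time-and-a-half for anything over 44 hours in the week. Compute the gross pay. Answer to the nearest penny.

£1025.50

Tue: 08:34–18:15 = 9 h 41 min; less 45 min break → 8 h 56 min
Wed: 08:09–17:30 = 9 h 21 min; less 45 min break → 8 h 36 min
Thu: 08:40–19:19 = 10 h 39 min; less 45 min break → 9 h 54 min
Fri: 06:14–13:30 = 7 h 16 min; less 45 min break → 6 h 31 min
Sat: 10:45–20:36 = 9 h 51 min; less 45 min break → 9 h 6 min
Sun: 06:07–17:33 = 11 h 26 min; less 45 min break → 10 h 41 min
Total worked: 53 h 44 min = 3224 min.
Regular 44 h 0 min = 2640 min at £17.50/h; overtime 9 h 44 min = 584 min at £26.25/h.
Pay = (2640 × £17.50 + 584 × £26.25) ÷ 60 = £1025.50.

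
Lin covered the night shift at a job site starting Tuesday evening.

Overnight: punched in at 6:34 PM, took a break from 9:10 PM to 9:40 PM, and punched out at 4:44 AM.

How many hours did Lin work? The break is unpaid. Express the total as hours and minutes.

9 h 40 min

Overnight: 6:34 PM → midnight = 5 h 26 min; midnight → 4:44 AM = 4 h 44 min; span 10 h 10 min; less 30 min break → 9 h 40 min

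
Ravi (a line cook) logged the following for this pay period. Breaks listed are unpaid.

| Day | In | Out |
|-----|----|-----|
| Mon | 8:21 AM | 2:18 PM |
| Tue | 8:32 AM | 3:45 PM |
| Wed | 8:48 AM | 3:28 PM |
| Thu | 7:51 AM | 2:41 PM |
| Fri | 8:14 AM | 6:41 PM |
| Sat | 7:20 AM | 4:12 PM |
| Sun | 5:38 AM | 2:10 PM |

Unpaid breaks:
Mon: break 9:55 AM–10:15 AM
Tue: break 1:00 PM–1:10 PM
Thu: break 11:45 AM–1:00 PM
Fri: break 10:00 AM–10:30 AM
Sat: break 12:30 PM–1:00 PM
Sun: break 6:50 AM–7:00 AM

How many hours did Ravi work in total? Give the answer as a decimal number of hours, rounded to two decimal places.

51.60 hours

Mon: 8:21 AM–2:18 PM = 5 h 57 min; less 20 min break → 5 h 37 min
Tue: 8:32 AM–3:45 PM = 7 h 13 min; less 10 min break → 7 h 3 min
Wed: 8:48 AM–3:28 PM = 6 h 40 min
Thu: 7:51 AM–2:41 PM = 6 h 50 min; less 75 min break → 5 h 35 min
Fri: 8:14 AM–6:41 PM = 10 h 27 min; less 30 min break → 9 h 57 min
Sat: 7:20 AM–4:12 PM = 8 h 52 min; less 30 min break → 8 h 22 min
Sun: 5:38 AM–2:10 PM = 8 h 32 min; less 10 min break → 8 h 22 min
Total: 5 h 37 min + 7 h 3 min + 6 h 40 min + 5 h 35 min + 9 h 57 min + 8 h 22 min + 8 h 22 min = 51 h 36 min.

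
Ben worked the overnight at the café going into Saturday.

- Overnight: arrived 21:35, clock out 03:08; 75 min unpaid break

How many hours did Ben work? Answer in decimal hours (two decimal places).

4.30 hours

Overnight: 21:35 → midnight = 2 h 25 min; midnight → 03:08 = 3 h 8 min; span 5 h 33 min; less 75 min break → 4 h 18 min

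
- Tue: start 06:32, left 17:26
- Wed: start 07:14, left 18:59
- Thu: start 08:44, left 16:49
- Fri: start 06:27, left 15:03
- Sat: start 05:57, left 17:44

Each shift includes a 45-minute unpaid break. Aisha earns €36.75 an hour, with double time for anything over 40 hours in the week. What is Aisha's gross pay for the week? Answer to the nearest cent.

Tue: 06:32–17:26 = 10 h 54 min; less 45 min break → 10 h 9 min
Wed: 07:14–18:59 = 11 h 45 min; less 45 min break → 11 h 0 min
Thu: 08:44–16:49 = 8 h 5 min; less 45 min break → 7 h 20 min
Fri: 06:27–15:03 = 8 h 36 min; less 45 min break → 7 h 51 min
Sat: 05:57–17:44 = 11 h 47 min; less 45 min break → 11 h 2 min
Total worked: 47 h 22 min = 2842 min.
Regular 40 h 0 min = 2400 min at €36.75/h; overtime 7 h 22 min = 442 min at €73.50/h.
Pay = (2400 × €36.75 + 442 × €73.50) ÷ 60 = €2011.45.

€2011.45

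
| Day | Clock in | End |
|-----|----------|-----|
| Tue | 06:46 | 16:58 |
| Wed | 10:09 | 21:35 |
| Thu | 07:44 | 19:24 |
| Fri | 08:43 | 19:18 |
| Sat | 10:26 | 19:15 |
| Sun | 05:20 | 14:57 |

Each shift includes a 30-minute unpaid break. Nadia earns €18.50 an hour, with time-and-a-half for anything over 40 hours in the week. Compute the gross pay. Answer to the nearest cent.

Tue: 06:46–16:58 = 10 h 12 min; less 30 min break → 9 h 42 min
Wed: 10:09–21:35 = 11 h 26 min; less 30 min break → 10 h 56 min
Thu: 07:44–19:24 = 11 h 40 min; less 30 min break → 11 h 10 min
Fri: 08:43–19:18 = 10 h 35 min; less 30 min break → 10 h 5 min
Sat: 10:26–19:15 = 8 h 49 min; less 30 min break → 8 h 19 min
Sun: 05:20–14:57 = 9 h 37 min; less 30 min break → 9 h 7 min
Total worked: 59 h 19 min = 3559 min.
Regular 40 h 0 min = 2400 min at €18.50/h; overtime 19 h 19 min = 1159 min at €27.75/h.
Pay = (2400 × €18.50 + 1159 × €27.75) ÷ 60 = €1276.04.

€1276.04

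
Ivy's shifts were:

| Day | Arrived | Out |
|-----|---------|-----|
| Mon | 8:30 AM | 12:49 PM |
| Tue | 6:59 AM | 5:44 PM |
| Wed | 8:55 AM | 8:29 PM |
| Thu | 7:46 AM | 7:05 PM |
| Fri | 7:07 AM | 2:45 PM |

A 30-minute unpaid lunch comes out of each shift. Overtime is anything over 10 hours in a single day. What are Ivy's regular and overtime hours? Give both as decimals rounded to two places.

Regular 40.95 hours, overtime 2.13 hours

Mon: 8:30 AM–12:49 PM = 4 h 19 min; less 30 min break → 3 h 49 min
Tue: 6:59 AM–5:44 PM = 10 h 45 min; less 30 min break → 10 h 15 min
Wed: 8:55 AM–8:29 PM = 11 h 34 min; less 30 min break → 11 h 4 min
Thu: 7:46 AM–7:05 PM = 11 h 19 min; less 30 min break → 10 h 49 min
Fri: 7:07 AM–2:45 PM = 7 h 38 min; less 30 min break → 7 h 8 min
Mon reg 3 h 49 min / OT 0 h 0 min; Tue reg 10 h 0 min / OT 0 h 15 min; Wed reg 10 h 0 min / OT 1 h 4 min; Thu reg 10 h 0 min / OT 0 h 49 min; Fri reg 7 h 8 min / OT 0 h 0 min.
Totals: regular 40 h 57 min, overtime 2 h 8 min.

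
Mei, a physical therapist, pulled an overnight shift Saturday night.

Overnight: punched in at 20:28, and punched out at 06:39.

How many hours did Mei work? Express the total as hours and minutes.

10 h 11 min

Overnight: 20:28 → midnight = 3 h 32 min; midnight → 06:39 = 6 h 39 min; span 10 h 11 min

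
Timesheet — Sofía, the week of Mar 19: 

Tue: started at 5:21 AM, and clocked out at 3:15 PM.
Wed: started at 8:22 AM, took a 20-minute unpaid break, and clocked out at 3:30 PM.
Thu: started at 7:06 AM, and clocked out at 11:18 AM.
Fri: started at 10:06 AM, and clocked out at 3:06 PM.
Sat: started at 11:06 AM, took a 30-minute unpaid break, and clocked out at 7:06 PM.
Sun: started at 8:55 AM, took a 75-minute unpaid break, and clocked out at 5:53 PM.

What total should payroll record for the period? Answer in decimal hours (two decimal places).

41.12 hours

Tue: 5:21 AM–3:15 PM = 9 h 54 min
Wed: 8:22 AM–3:30 PM = 7 h 8 min; less 20 min break → 6 h 48 min
Thu: 7:06 AM–11:18 AM = 4 h 12 min
Fri: 10:06 AM–3:06 PM = 5 h 0 min
Sat: 11:06 AM–7:06 PM = 8 h 0 min; less 30 min break → 7 h 30 min
Sun: 8:55 AM–5:53 PM = 8 h 58 min; less 75 min break → 7 h 43 min
Total: 9 h 54 min + 6 h 48 min + 4 h 12 min + 5 h 0 min + 7 h 30 min + 7 h 43 min = 41 h 7 min.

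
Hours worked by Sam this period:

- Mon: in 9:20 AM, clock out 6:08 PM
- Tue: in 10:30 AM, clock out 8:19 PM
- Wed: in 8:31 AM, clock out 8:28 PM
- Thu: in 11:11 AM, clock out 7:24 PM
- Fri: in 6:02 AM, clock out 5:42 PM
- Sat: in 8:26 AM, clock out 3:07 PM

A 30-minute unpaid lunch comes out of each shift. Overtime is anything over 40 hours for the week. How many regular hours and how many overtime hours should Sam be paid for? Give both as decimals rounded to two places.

Regular 40.00 hours, overtime 14.13 hours

Mon: 9:20 AM–6:08 PM = 8 h 48 min; less 30 min break → 8 h 18 min
Tue: 10:30 AM–8:19 PM = 9 h 49 min; less 30 min break → 9 h 19 min
Wed: 8:31 AM–8:28 PM = 11 h 57 min; less 30 min break → 11 h 27 min
Thu: 11:11 AM–7:24 PM = 8 h 13 min; less 30 min break → 7 h 43 min
Fri: 6:02 AM–5:42 PM = 11 h 40 min; less 30 min break → 11 h 10 min
Sat: 8:26 AM–3:07 PM = 6 h 41 min; less 30 min break → 6 h 11 min
Total worked: 54 h 8 min = 54.13 h.
Threshold 40 h → overtime 14 h 8 min, regular 40 h 0 min.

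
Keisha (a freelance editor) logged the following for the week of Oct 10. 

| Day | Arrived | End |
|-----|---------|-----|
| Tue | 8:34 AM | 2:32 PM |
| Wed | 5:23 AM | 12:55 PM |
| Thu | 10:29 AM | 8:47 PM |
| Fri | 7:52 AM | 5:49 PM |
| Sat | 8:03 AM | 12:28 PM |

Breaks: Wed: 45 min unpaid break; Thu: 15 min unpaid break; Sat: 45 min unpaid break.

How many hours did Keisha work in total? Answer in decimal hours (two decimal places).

Tue: 8:34 AM–2:32 PM = 5 h 58 min
Wed: 5:23 AM–12:55 PM = 7 h 32 min; less 45 min break → 6 h 47 min
Thu: 10:29 AM–8:47 PM = 10 h 18 min; less 15 min break → 10 h 3 min
Fri: 7:52 AM–5:49 PM = 9 h 57 min
Sat: 8:03 AM–12:28 PM = 4 h 25 min; less 45 min break → 3 h 40 min
Total: 5 h 58 min + 6 h 47 min + 10 h 3 min + 9 h 57 min + 3 h 40 min = 36 h 25 min.

36.42 hours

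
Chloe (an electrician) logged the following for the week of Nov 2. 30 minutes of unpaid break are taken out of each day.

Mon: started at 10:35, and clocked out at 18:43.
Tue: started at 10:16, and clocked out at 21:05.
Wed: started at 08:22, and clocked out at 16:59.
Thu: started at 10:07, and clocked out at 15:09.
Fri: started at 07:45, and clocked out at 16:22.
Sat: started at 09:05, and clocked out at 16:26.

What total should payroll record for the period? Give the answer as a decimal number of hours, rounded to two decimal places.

Mon: 10:35–18:43 = 8 h 8 min; less 30 min break → 7 h 38 min
Tue: 10:16–21:05 = 10 h 49 min; less 30 min break → 10 h 19 min
Wed: 08:22–16:59 = 8 h 37 min; less 30 min break → 8 h 7 min
Thu: 10:07–15:09 = 5 h 2 min; less 30 min break → 4 h 32 min
Fri: 07:45–16:22 = 8 h 37 min; less 30 min break → 8 h 7 min
Sat: 09:05–16:26 = 7 h 21 min; less 30 min break → 6 h 51 min
Total: 7 h 38 min + 10 h 19 min + 8 h 7 min + 4 h 32 min + 8 h 7 min + 6 h 51 min = 45 h 34 min.

45.57 hours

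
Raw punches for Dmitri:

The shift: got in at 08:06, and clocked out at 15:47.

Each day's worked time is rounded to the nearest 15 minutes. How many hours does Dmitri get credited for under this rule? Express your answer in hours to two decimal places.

7.75 hours

The shift: 08:06–15:47 = 7 h 41 min → rounds to 7 h 45 min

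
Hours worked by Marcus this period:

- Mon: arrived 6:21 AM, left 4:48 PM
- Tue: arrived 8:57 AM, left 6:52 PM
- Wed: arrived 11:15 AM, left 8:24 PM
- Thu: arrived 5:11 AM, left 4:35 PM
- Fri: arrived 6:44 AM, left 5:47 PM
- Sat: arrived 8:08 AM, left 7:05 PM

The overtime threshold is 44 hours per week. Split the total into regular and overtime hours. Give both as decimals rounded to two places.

Regular 44.00 hours, overtime 18.92 hours

Mon: 6:21 AM–4:48 PM = 10 h 27 min
Tue: 8:57 AM–6:52 PM = 9 h 55 min
Wed: 11:15 AM–8:24 PM = 9 h 9 min
Thu: 5:11 AM–4:35 PM = 11 h 24 min
Fri: 6:44 AM–5:47 PM = 11 h 3 min
Sat: 8:08 AM–7:05 PM = 10 h 57 min
Total worked: 62 h 55 min = 62.92 h.
Threshold 44 h → overtime 18 h 55 min, regular 44 h 0 min.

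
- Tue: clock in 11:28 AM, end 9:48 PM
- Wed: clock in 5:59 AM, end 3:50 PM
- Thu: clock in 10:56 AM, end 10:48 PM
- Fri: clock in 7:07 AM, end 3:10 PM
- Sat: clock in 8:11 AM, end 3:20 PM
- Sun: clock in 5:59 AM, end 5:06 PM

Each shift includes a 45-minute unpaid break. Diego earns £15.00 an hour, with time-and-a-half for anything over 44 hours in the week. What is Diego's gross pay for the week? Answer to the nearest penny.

£882.00

Tue: 11:28 AM–9:48 PM = 10 h 20 min; less 45 min break → 9 h 35 min
Wed: 5:59 AM–3:50 PM = 9 h 51 min; less 45 min break → 9 h 6 min
Thu: 10:56 AM–10:48 PM = 11 h 52 min; less 45 min break → 11 h 7 min
Fri: 7:07 AM–3:10 PM = 8 h 3 min; less 45 min break → 7 h 18 min
Sat: 8:11 AM–3:20 PM = 7 h 9 min; less 45 min break → 6 h 24 min
Sun: 5:59 AM–5:06 PM = 11 h 7 min; less 45 min break → 10 h 22 min
Total worked: 53 h 52 min = 3232 min.
Regular 44 h 0 min = 2640 min at £15.00/h; overtime 9 h 52 min = 592 min at £22.50/h.
Pay = (2640 × £15.00 + 592 × £22.50) ÷ 60 = £882.00.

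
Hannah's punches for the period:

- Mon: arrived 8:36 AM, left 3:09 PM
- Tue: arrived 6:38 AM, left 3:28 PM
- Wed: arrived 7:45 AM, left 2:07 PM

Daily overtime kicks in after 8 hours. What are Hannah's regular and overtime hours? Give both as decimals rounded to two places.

Regular 20.92 hours, overtime 0.83 hours

Mon: 8:36 AM–3:09 PM = 6 h 33 min
Tue: 6:38 AM–3:28 PM = 8 h 50 min
Wed: 7:45 AM–2:07 PM = 6 h 22 min
Mon reg 6 h 33 min / OT 0 h 0 min; Tue reg 8 h 0 min / OT 0 h 50 min; Wed reg 6 h 22 min / OT 0 h 0 min.
Totals: regular 20 h 55 min, overtime 0 h 50 min.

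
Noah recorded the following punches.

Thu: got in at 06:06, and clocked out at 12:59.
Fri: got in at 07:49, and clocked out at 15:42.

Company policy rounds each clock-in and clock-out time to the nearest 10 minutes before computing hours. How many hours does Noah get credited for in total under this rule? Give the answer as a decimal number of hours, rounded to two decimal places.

Thu: in 06:06→06:10, out 12:59→13:00; 6 h 50 min
Fri: in 07:49→07:50, out 15:42→15:40; 7 h 50 min
Total credited: 14 h 40 min.

14.67 hours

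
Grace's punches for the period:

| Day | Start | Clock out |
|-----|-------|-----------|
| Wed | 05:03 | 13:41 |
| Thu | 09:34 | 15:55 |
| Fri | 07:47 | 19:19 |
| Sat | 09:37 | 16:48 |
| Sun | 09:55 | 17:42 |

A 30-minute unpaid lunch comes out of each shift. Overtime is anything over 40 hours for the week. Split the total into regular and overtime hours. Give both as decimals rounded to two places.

Regular 38.98 hours, overtime 0.00 hours

Wed: 05:03–13:41 = 8 h 38 min; less 30 min break → 8 h 8 min
Thu: 09:34–15:55 = 6 h 21 min; less 30 min break → 5 h 51 min
Fri: 07:47–19:19 = 11 h 32 min; less 30 min break → 11 h 2 min
Sat: 09:37–16:48 = 7 h 11 min; less 30 min break → 6 h 41 min
Sun: 09:55–17:42 = 7 h 47 min; less 30 min break → 7 h 17 min
Total worked: 38 h 59 min = 38.98 h.
Threshold 40 h → overtime 0 h 0 min, regular 38 h 59 min.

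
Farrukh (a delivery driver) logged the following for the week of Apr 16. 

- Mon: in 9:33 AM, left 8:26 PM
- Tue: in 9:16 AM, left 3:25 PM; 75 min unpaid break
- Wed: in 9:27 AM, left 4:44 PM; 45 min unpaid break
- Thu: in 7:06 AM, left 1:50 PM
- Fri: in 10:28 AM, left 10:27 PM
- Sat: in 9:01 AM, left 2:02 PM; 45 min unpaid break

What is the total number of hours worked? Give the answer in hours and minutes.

Mon: 9:33 AM–8:26 PM = 10 h 53 min
Tue: 9:16 AM–3:25 PM = 6 h 9 min; less 75 min break → 4 h 54 min
Wed: 9:27 AM–4:44 PM = 7 h 17 min; less 45 min break → 6 h 32 min
Thu: 7:06 AM–1:50 PM = 6 h 44 min
Fri: 10:28 AM–10:27 PM = 11 h 59 min
Sat: 9:01 AM–2:02 PM = 5 h 1 min; less 45 min break → 4 h 16 min
Total: 10 h 53 min + 4 h 54 min + 6 h 32 min + 6 h 44 min + 11 h 59 min + 4 h 16 min = 45 h 18 min.

45 h 18 min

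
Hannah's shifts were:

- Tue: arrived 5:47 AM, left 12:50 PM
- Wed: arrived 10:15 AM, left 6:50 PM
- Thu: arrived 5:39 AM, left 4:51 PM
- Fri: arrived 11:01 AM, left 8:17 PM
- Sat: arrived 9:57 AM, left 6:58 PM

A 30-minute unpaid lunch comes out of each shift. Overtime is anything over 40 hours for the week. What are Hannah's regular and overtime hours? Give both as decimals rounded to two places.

Tue: 5:47 AM–12:50 PM = 7 h 3 min; less 30 min break → 6 h 33 min
Wed: 10:15 AM–6:50 PM = 8 h 35 min; less 30 min break → 8 h 5 min
Thu: 5:39 AM–4:51 PM = 11 h 12 min; less 30 min break → 10 h 42 min
Fri: 11:01 AM–8:17 PM = 9 h 16 min; less 30 min break → 8 h 46 min
Sat: 9:57 AM–6:58 PM = 9 h 1 min; less 30 min break → 8 h 31 min
Total worked: 42 h 37 min = 42.62 h.
Threshold 40 h → overtime 2 h 37 min, regular 40 h 0 min.

Regular 40.00 hours, overtime 2.62 hours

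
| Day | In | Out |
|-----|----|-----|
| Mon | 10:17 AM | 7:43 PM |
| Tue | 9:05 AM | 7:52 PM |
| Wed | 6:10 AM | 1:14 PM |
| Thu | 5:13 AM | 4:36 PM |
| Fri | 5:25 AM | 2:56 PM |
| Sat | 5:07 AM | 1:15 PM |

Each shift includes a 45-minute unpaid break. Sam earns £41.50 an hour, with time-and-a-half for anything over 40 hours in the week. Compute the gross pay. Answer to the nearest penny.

£2395.59

Mon: 10:17 AM–7:43 PM = 9 h 26 min; less 45 min break → 8 h 41 min
Tue: 9:05 AM–7:52 PM = 10 h 47 min; less 45 min break → 10 h 2 min
Wed: 6:10 AM–1:14 PM = 7 h 4 min; less 45 min break → 6 h 19 min
Thu: 5:13 AM–4:36 PM = 11 h 23 min; less 45 min break → 10 h 38 min
Fri: 5:25 AM–2:56 PM = 9 h 31 min; less 45 min break → 8 h 46 min
Sat: 5:07 AM–1:15 PM = 8 h 8 min; less 45 min break → 7 h 23 min
Total worked: 51 h 49 min = 3109 min.
Regular 40 h 0 min = 2400 min at £41.50/h; overtime 11 h 49 min = 709 min at £62.25/h.
Pay = (2400 × £41.50 + 709 × £62.25) ÷ 60 = £2395.59.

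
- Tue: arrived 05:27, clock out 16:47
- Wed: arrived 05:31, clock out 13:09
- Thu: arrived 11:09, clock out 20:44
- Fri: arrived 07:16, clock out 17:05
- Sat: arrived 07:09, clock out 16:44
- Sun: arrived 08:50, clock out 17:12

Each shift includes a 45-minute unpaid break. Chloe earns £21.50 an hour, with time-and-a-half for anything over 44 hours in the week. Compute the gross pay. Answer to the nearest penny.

Tue: 05:27–16:47 = 11 h 20 min; less 45 min break → 10 h 35 min
Wed: 05:31–13:09 = 7 h 38 min; less 45 min break → 6 h 53 min
Thu: 11:09–20:44 = 9 h 35 min; less 45 min break → 8 h 50 min
Fri: 07:16–17:05 = 9 h 49 min; less 45 min break → 9 h 4 min
Sat: 07:09–16:44 = 9 h 35 min; less 45 min break → 8 h 50 min
Sun: 08:50–17:12 = 8 h 22 min; less 45 min break → 7 h 37 min
Total worked: 51 h 49 min = 3109 min.
Regular 44 h 0 min = 2640 min at £21.50/h; overtime 7 h 49 min = 469 min at £32.25/h.
Pay = (2640 × £21.50 + 469 × £32.25) ÷ 60 = £1198.09.

£1198.09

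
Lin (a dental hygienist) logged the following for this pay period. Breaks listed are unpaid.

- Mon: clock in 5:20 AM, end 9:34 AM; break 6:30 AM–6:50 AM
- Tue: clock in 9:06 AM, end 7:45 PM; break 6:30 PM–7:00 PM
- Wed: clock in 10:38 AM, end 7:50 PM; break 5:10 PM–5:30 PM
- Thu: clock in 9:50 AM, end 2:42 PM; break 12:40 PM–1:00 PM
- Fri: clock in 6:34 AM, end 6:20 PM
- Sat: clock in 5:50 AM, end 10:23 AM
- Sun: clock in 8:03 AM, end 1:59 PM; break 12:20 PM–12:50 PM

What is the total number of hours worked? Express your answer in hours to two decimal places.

49.20 hours

Mon: 5:20 AM–9:34 AM = 4 h 14 min; less 20 min break → 3 h 54 min
Tue: 9:06 AM–7:45 PM = 10 h 39 min; less 30 min break → 10 h 9 min
Wed: 10:38 AM–7:50 PM = 9 h 12 min; less 20 min break → 8 h 52 min
Thu: 9:50 AM–2:42 PM = 4 h 52 min; less 20 min break → 4 h 32 min
Fri: 6:34 AM–6:20 PM = 11 h 46 min
Sat: 5:50 AM–10:23 AM = 4 h 33 min
Sun: 8:03 AM–1:59 PM = 5 h 56 min; less 30 min break → 5 h 26 min
Total: 3 h 54 min + 10 h 9 min + 8 h 52 min + 4 h 32 min + 11 h 46 min + 4 h 33 min + 5 h 26 min = 49 h 12 min.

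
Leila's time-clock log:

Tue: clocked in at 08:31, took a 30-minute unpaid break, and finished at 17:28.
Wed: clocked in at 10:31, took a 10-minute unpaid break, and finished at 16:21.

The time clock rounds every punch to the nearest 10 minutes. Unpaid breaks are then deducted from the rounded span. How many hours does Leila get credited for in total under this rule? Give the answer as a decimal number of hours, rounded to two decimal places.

14.17 hours

Tue: in 08:31→08:30, out 17:28→17:30; 9 h 0 min − 30 min = 8 h 30 min
Wed: in 10:31→10:30, out 16:21→16:20; 5 h 50 min − 10 min = 5 h 40 min
Total credited: 14 h 10 min.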